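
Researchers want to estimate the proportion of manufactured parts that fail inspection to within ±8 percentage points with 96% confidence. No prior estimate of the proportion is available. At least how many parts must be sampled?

165

For a proportion with margin E = 0.08 at 96% confidence, z = 2.054.
With no prior estimate, use p = 0.5, which maximizes p(1−p) at 0.25.
n = 0.25 × (z/E)² = 0.25 × (2.054/0.08)² = 164.80
Round up: n = 165.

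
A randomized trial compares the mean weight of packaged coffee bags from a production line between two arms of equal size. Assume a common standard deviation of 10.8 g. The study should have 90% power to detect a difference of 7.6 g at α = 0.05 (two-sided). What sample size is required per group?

For two equal groups, n per group = 2·((z_{α/2} + z_β)·σ/δ)².
z_{α/2} = 1.960; z_β = 1.282 (power 90%).
n = 2 × (3.242 × 10.8 / 7.6)² = 2 × 21.22 = 42.44
Round up: n = 43 per group.

43 per group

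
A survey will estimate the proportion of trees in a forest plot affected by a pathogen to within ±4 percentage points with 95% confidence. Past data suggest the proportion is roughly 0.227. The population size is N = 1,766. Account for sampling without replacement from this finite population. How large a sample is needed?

For a proportion with margin E = 0.04 at 95% confidence, z = 1.960.
n = p̂(1−p̂)(z/E)² = 0.227 × 0.773 × (1.960/0.04)² = 421.31 — call this n₀.
Finite-population correction with N = 1,766: n = n₀ / (1 + (n₀−1)/N) = 421.31 / 1.238 = 340.32
Round up: n = 341.

n = 341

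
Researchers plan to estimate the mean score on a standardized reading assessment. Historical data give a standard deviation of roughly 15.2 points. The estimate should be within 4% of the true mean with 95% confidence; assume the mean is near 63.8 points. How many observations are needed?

For a mean, the margin of error is E = z·σ/√n, so n = (zσ/E)².
At 95% confidence, z = 1.960.
E = 4% of 63.8 = 2.552 points.
n = (1.960 × 15.2 / 2.552)² = 136.28
Round up: n = 137.

137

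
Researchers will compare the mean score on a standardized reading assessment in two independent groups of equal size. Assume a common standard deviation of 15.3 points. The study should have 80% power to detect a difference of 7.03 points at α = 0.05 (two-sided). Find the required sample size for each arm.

For two equal groups, n per group = 2·((z_{α/2} + z_β)·σ/δ)².
z_{α/2} = 1.960; z_β = 0.842 (power 80%).
n = 2 × (2.802 × 15.3 / 7.03)² = 2 × 37.19 = 74.38
Round up: n = 75 per group.

75 per group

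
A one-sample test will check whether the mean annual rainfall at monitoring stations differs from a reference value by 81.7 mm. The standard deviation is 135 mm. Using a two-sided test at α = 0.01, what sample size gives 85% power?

36

For a one-sample z-test, n = ((z_{α/2} + z_β)·σ/δ)².
z_{α/2} = 2.576 (two-sided α = 0.01); z_β = 1.036 (power 85% → β = 0.15).
n = (3.612 × 135 / 81.7)² = 35.62
Round up: n = 36.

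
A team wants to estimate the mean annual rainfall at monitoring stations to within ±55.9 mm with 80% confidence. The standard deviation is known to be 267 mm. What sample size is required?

For a mean, the margin of error is E = z·σ/√n, so n = (zσ/E)².
At 80% confidence, z = 1.282.
n = (1.282 × 267 / 55.9)² = 37.50
Round up: n = 38.

n = 38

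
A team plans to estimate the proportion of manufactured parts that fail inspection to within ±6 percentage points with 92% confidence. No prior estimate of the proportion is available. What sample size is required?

213

For a proportion with margin E = 0.06 at 92% confidence, z = 1.751.
With no prior estimate, use p = 0.5, which maximizes p(1−p) at 0.25.
n = 0.25 × (z/E)² = 0.25 × (1.751/0.06)² = 212.92
Round up: n = 213.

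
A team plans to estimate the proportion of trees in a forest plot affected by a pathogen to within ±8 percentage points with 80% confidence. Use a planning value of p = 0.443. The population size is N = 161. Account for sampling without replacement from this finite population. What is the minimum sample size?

46

For a proportion with margin E = 0.08 at 80% confidence, z = 1.282.
n = p̂(1−p̂)(z/E)² = 0.443 × 0.557 × (1.282/0.08)² = 63.37 — call this n₀.
Finite-population correction with N = 161: n = n₀ / (1 + (n₀−1)/N) = 63.37 / 1.387 = 45.69
Round up: n = 46.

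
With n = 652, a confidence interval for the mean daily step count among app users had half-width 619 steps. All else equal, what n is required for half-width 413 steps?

n = 1465

Margin of error scales as 1/√n, so n₂ = n₁·(E₁/E₂)².
n₂ = 652 × (619/413)² = 652 × 2.246 = 1464.39
Round up: n₂ = 1465.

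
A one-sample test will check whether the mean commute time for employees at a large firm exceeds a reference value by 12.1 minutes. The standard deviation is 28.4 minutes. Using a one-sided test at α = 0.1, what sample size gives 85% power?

n = 30

For a one-sample z-test, n = ((z_α + z_β)·σ/δ)².
z_α = 1.282 (one-sided α = 0.1); z_β = 1.036 (power 85% → β = 0.15).
n = (2.318 × 28.4 / 12.1)² = 29.60
Round up: n = 30.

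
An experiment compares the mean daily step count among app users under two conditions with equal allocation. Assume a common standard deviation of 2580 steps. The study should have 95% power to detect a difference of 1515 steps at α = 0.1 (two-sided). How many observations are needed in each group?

63 per group

For two equal groups, n per group = 2·((z_{α/2} + z_β)·σ/δ)².
z_{α/2} = 1.645; z_β = 1.645 (power 95%).
n = 2 × (3.290 × 2580 / 1515)² = 2 × 31.39 = 62.78
Round up: n = 63 per group.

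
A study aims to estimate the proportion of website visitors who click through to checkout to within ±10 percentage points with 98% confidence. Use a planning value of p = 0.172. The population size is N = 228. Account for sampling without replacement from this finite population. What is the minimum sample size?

n = 58

For a proportion with margin E = 0.1 at 98% confidence, z = 2.326.
n = p̂(1−p̂)(z/E)² = 0.172 × 0.828 × (2.326/0.1)² = 77.05 — call this n₀.
Finite-population correction with N = 228: n = n₀ / (1 + (n₀−1)/N) = 77.05 / 1.334 = 57.76
Round up: n = 58.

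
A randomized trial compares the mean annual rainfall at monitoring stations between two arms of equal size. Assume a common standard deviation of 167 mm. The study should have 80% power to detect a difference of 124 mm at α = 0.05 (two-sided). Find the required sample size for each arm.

For two equal groups, n per group = 2·((z_{α/2} + z_β)·σ/δ)².
z_{α/2} = 1.960; z_β = 0.842 (power 80%).
n = 2 × (2.802 × 167 / 124)² = 2 × 14.24 = 28.48
Round up: n = 29 per group.

29 per group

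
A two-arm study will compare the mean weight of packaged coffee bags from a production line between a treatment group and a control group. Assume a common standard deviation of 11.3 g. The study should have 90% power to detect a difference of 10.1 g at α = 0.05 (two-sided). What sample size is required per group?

27 per group

For two equal groups, n per group = 2·((z_{α/2} + z_β)·σ/δ)².
z_{α/2} = 1.960; z_β = 1.282 (power 90%).
n = 2 × (3.242 × 11.3 / 10.1)² = 2 × 13.16 = 26.32
Round up: n = 27 per group.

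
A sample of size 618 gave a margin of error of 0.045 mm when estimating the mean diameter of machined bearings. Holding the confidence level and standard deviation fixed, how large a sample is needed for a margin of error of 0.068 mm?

n = 271

Margin of error scales as 1/√n, so n₂ = n₁·(E₁/E₂)².
n₂ = 618 × (0.045/0.068)² = 618 × 0.4379 = 270.62
Round up: n₂ = 271.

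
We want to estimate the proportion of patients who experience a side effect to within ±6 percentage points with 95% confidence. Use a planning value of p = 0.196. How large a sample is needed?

169

For a proportion with margin E = 0.06 at 95% confidence, z = 1.960.
n = p̂(1−p̂)(z/E)² = 0.196 × 0.804 × (1.960/0.06)² = 168.16
Round up: n = 169.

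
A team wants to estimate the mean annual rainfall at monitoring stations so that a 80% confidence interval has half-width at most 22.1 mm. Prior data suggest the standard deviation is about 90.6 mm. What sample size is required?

For a mean, the margin of error is E = z·σ/√n, so n = (zσ/E)².
At 80% confidence, z = 1.282.
n = (1.282 × 90.6 / 22.1)² = 27.62
Round up: n = 28.

28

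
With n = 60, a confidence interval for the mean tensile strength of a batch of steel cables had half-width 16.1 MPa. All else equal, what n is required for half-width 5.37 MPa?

540

Margin of error scales as 1/√n, so n₂ = n₁·(E₁/E₂)².
n₂ = 60 × (16.1/5.37)² = 60 × 8.989 = 539.34
Round up: n₂ = 540.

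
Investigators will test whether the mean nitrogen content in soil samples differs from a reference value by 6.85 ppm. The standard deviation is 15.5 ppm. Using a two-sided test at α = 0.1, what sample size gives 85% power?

37

For a one-sample z-test, n = ((z_{α/2} + z_β)·σ/δ)².
z_{α/2} = 1.645 (two-sided α = 0.1); z_β = 1.036 (power 85% → β = 0.15).
n = (2.681 × 15.5 / 6.85)² = 36.80
Round up: n = 37.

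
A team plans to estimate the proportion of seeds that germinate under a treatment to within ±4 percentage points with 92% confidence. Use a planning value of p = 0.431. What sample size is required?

n = 470

For a proportion with margin E = 0.04 at 92% confidence, z = 1.751.
n = p̂(1−p̂)(z/E)² = 0.431 × 0.569 × (1.751/0.04)² = 469.94
Round up: n = 470.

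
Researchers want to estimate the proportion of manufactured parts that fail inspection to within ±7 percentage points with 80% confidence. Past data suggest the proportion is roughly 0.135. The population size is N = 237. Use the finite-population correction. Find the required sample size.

For a proportion with margin E = 0.07 at 80% confidence, z = 1.282.
n = p̂(1−p̂)(z/E)² = 0.135 × 0.865 × (1.282/0.07)² = 39.17 — call this n₀.
Finite-population correction with N = 237: n = n₀ / (1 + (n₀−1)/N) = 39.17 / 1.161 = 33.74
Round up: n = 34.

n = 34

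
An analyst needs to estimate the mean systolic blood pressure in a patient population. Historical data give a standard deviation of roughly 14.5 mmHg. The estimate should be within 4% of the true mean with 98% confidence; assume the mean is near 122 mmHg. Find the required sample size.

For a mean, the margin of error is E = z·σ/√n, so n = (zσ/E)².
At 98% confidence, z = 2.326.
E = 4% of 122 = 4.88 mmHg.
n = (2.326 × 14.5 / 4.88)² = 47.77
Round up: n = 48.

48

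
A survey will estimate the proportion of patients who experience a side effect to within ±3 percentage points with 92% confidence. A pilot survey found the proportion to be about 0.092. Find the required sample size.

For a proportion with margin E = 0.03 at 92% confidence, z = 1.751.
n = p̂(1−p̂)(z/E)² = 0.092 × 0.908 × (1.751/0.03)² = 284.58
Round up: n = 285.

285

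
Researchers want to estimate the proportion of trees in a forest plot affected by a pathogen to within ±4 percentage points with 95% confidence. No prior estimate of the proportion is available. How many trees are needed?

For a proportion with margin E = 0.04 at 95% confidence, z = 1.960.
With no prior estimate, use p = 0.5, which maximizes p(1−p) at 0.25.
n = 0.25 × (z/E)² = 0.25 × (1.960/0.04)² = 600.25
Round up: n = 601.

601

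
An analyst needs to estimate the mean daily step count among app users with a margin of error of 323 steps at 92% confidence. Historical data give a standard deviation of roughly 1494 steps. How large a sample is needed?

For a mean, the margin of error is E = z·σ/√n, so n = (zσ/E)².
At 92% confidence, z = 1.751.
n = (1.751 × 1494 / 323)² = 65.59
Round up: n = 66.

66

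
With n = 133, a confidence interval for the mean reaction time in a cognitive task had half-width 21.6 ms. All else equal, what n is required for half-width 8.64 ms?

Margin of error scales as 1/√n, so n₂ = n₁·(E₁/E₂)².
n₂ = 133 × (21.6/8.64)² = 133 × 6.25 = 831.25
Round up: n₂ = 832.

832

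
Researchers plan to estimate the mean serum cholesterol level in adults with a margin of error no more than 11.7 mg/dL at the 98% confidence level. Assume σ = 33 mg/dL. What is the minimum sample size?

For a mean, the margin of error is E = z·σ/√n, so n = (zσ/E)².
At 98% confidence, z = 2.326.
n = (2.326 × 33 / 11.7)² = 43.04
Round up: n = 44.

44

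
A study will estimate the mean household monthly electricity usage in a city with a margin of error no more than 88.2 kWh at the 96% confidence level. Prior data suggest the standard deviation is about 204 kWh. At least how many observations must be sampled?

For a mean, the margin of error is E = z·σ/√n, so n = (zσ/E)².
At 96% confidence, z = 2.054.
n = (2.054 × 204 / 88.2)² = 22.57
Round up: n = 23.

n = 23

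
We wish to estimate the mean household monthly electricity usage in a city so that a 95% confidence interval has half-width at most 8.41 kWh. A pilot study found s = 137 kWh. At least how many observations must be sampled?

1020

For a mean, the margin of error is E = z·σ/√n, so n = (zσ/E)².
At 95% confidence, z = 1.960.
n = (1.960 × 137 / 8.41)² = 1019.44
Round up: n = 1020.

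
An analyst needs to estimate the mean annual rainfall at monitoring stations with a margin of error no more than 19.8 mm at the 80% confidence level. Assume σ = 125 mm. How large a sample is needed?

n = 66

For a mean, the margin of error is E = z·σ/√n, so n = (zσ/E)².
At 80% confidence, z = 1.282.
n = (1.282 × 125 / 19.8)² = 65.50
Round up: n = 66.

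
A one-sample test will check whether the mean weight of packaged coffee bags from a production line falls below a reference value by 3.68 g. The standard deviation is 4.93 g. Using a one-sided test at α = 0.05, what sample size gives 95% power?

For a one-sample z-test, n = ((z_α + z_β)·σ/δ)².
z_α = 1.645 (one-sided α = 0.05); z_β = 1.645 (power 95% → β = 0.05).
n = (3.290 × 4.93 / 3.68)² = 19.43
Round up: n = 20.

20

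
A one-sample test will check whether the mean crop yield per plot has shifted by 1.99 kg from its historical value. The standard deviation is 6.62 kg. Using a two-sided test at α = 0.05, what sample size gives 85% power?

100

For a one-sample z-test, n = ((z_{α/2} + z_β)·σ/δ)².
z_{α/2} = 1.960 (two-sided α = 0.05); z_β = 1.036 (power 85% → β = 0.15).
n = (2.996 × 6.62 / 1.99)² = 99.33
Round up: n = 100.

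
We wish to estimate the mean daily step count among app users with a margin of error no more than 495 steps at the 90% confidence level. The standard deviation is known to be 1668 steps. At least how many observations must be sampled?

n = 31

For a mean, the margin of error is E = z·σ/√n, so n = (zσ/E)².
At 90% confidence, z = 1.645.
n = (1.645 × 1668 / 495)² = 30.73
Round up: n = 31.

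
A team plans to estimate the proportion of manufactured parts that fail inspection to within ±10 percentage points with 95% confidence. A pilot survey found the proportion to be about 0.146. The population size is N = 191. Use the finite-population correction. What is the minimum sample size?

39

For a proportion with margin E = 0.1 at 95% confidence, z = 1.960.
n = p̂(1−p̂)(z/E)² = 0.146 × 0.854 × (1.960/0.1)² = 47.90 — call this n₀.
Finite-population correction with N = 191: n = n₀ / (1 + (n₀−1)/N) = 47.90 / 1.246 = 38.44
Round up: n = 39.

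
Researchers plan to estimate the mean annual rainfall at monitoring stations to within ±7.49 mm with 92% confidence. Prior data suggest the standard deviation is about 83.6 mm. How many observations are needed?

For a mean, the margin of error is E = z·σ/√n, so n = (zσ/E)².
At 92% confidence, z = 1.751.
n = (1.751 × 83.6 / 7.49)² = 381.96
Round up: n = 382.

382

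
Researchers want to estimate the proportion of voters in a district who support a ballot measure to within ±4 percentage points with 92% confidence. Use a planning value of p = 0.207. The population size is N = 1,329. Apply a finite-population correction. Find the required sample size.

255

For a proportion with margin E = 0.04 at 92% confidence, z = 1.751.
n = p̂(1−p̂)(z/E)² = 0.207 × 0.793 × (1.751/0.04)² = 314.55 — call this n₀.
Finite-population correction with N = 1,329: n = n₀ / (1 + (n₀−1)/N) = 314.55 / 1.236 = 254.49
Round up: n = 255.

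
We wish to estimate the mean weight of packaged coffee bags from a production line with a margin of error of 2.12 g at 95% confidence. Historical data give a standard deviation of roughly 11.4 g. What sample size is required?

For a mean, the margin of error is E = z·σ/√n, so n = (zσ/E)².
At 95% confidence, z = 1.960.
n = (1.960 × 11.4 / 2.12)² = 111.08
Round up: n = 112.

112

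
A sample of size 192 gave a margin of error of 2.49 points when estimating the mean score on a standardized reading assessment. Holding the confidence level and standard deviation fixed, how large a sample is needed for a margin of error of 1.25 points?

Margin of error scales as 1/√n, so n₂ = n₁·(E₁/E₂)².
n₂ = 192 × (2.49/1.25)² = 192 × 3.968 = 761.86
Round up: n₂ = 762.

762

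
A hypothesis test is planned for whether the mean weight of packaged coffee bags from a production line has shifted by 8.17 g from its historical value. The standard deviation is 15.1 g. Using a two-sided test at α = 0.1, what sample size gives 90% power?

n = 30

For a one-sample z-test, n = ((z_{α/2} + z_β)·σ/δ)².
z_{α/2} = 1.645 (two-sided α = 0.1); z_β = 1.282 (power 90% → β = 0.1).
n = (2.927 × 15.1 / 8.17)² = 29.27
Round up: n = 30.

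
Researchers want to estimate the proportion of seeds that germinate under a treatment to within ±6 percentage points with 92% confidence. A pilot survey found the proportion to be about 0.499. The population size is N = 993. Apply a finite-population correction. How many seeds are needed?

For a proportion with margin E = 0.06 at 92% confidence, z = 1.751.
n = p̂(1−p̂)(z/E)² = 0.499 × 0.501 × (1.751/0.06)² = 212.92 — call this n₀.
Finite-population correction with N = 993: n = n₀ / (1 + (n₀−1)/N) = 212.92 / 1.213 = 175.53
Round up: n = 176.

176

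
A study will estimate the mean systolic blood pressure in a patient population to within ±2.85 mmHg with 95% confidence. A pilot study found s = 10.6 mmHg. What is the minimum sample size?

54

For a mean, the margin of error is E = z·σ/√n, so n = (zσ/E)².
At 95% confidence, z = 1.960.
n = (1.960 × 10.6 / 2.85)² = 53.14
Round up: n = 54.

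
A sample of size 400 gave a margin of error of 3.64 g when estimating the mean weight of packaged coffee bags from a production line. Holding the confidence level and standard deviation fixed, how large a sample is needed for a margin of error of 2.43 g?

Margin of error scales as 1/√n, so n₂ = n₁·(E₁/E₂)².
n₂ = 400 × (3.64/2.43)² = 400 × 2.244 = 897.60
Round up: n₂ = 898.

898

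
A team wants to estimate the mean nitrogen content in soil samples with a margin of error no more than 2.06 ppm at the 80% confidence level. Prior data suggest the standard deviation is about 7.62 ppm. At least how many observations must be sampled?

For a mean, the margin of error is E = z·σ/√n, so n = (zσ/E)².
At 80% confidence, z = 1.282.
n = (1.282 × 7.62 / 2.06)² = 22.49
Round up: n = 23.

23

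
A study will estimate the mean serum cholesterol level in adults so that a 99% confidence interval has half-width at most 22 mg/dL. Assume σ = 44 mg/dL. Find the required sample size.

n = 27

For a mean, the margin of error is E = z·σ/√n, so n = (zσ/E)².
At 99% confidence, z = 2.576.
n = (2.576 × 44 / 22)² = 26.54
Round up: n = 27.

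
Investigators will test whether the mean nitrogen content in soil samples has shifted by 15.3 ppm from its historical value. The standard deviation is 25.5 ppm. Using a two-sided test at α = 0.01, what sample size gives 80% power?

For a one-sample z-test, n = ((z_{α/2} + z_β)·σ/δ)².
z_{α/2} = 2.576 (two-sided α = 0.01); z_β = 0.842 (power 80% → β = 0.2).
n = (3.418 × 25.5 / 15.3)² = 32.45
Round up: n = 33.

33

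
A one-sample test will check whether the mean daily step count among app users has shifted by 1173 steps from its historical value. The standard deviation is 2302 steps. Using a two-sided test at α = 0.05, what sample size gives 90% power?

41

For a one-sample z-test, n = ((z_{α/2} + z_β)·σ/δ)².
z_{α/2} = 1.960 (two-sided α = 0.05); z_β = 1.282 (power 90% → β = 0.1).
n = (3.242 × 2302 / 1173)² = 40.48
Round up: n = 41.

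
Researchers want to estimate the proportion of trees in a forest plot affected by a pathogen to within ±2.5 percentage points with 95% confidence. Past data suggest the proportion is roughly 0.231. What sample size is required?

For a proportion with margin E = 0.025 at 95% confidence, z = 1.960.
n = p̂(1−p̂)(z/E)² = 0.231 × 0.769 × (1.960/0.025)² = 1091.87
Round up: n = 1092.

1092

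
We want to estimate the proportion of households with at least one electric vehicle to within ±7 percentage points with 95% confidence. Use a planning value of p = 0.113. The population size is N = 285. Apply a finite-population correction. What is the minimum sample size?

For a proportion with margin E = 0.07 at 95% confidence, z = 1.960.
n = p̂(1−p̂)(z/E)² = 0.113 × 0.887 × (1.960/0.07)² = 78.58 — call this n₀.
Finite-population correction with N = 285: n = n₀ / (1 + (n₀−1)/N) = 78.58 / 1.272 = 61.78
Round up: n = 62.

n = 62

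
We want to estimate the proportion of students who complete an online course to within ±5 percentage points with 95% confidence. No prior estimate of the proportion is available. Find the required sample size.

n = 385

For a proportion with margin E = 0.05 at 95% confidence, z = 1.960.
With no prior estimate, use p = 0.5, which maximizes p(1−p) at 0.25.
n = 0.25 × (z/E)² = 0.25 × (1.960/0.05)² = 384.16
Round up: n = 385.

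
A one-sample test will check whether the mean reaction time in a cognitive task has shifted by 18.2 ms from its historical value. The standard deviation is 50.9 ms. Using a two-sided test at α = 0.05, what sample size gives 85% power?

n = 71

For a one-sample z-test, n = ((z_{α/2} + z_β)·σ/δ)².
z_{α/2} = 1.960 (two-sided α = 0.05); z_β = 1.036 (power 85% → β = 0.15).
n = (2.996 × 50.9 / 18.2)² = 70.21
Round up: n = 71.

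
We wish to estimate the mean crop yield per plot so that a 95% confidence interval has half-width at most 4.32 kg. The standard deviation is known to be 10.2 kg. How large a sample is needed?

For a mean, the margin of error is E = z·σ/√n, so n = (zσ/E)².
At 95% confidence, z = 1.960.
n = (1.960 × 10.2 / 4.32)² = 21.42
Round up: n = 22.

22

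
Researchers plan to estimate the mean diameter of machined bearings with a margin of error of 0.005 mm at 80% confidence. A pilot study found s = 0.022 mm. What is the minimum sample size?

For a mean, the margin of error is E = z·σ/√n, so n = (zσ/E)².
At 80% confidence, z = 1.282.
n = (1.282 × 0.022 / 0.005)² = 31.82
Round up: n = 32.

32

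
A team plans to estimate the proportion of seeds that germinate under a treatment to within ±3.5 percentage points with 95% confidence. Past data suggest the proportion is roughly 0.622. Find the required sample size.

738

For a proportion with margin E = 0.035 at 95% confidence, z = 1.960.
n = p̂(1−p̂)(z/E)² = 0.622 × 0.378 × (1.960/0.035)² = 737.32
Round up: n = 738.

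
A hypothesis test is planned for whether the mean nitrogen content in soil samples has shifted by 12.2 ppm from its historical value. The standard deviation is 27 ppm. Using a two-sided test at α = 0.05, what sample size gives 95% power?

n = 64

For a one-sample z-test, n = ((z_{α/2} + z_β)·σ/δ)².
z_{α/2} = 1.960 (two-sided α = 0.05); z_β = 1.645 (power 95% → β = 0.05).
n = (3.605 × 27 / 12.2)² = 63.65
Round up: n = 64.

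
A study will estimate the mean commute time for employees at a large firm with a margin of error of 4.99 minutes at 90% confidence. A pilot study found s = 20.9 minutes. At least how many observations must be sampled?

For a mean, the margin of error is E = z·σ/√n, so n = (zσ/E)².
At 90% confidence, z = 1.645.
n = (1.645 × 20.9 / 4.99)² = 47.47
Round up: n = 48.

48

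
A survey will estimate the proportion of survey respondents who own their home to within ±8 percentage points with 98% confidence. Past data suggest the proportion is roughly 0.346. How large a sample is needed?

n = 192

For a proportion with margin E = 0.08 at 98% confidence, z = 2.326.
n = p̂(1−p̂)(z/E)² = 0.346 × 0.654 × (2.326/0.08)² = 191.29
Round up: n = 192.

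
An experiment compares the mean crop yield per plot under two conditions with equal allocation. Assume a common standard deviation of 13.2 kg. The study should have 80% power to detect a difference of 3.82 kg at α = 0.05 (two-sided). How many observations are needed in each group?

188 per group

For two equal groups, n per group = 2·((z_{α/2} + z_β)·σ/δ)².
z_{α/2} = 1.960; z_β = 0.842 (power 80%).
n = 2 × (2.802 × 13.2 / 3.82)² = 2 × 93.75 = 187.50
Round up: n = 188 per group.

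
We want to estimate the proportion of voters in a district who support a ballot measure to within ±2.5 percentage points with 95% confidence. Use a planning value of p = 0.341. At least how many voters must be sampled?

For a proportion with margin E = 0.025 at 95% confidence, z = 1.960.
n = p̂(1−p̂)(z/E)² = 0.341 × 0.659 × (1.960/0.025)² = 1381.25
Round up: n = 1382.

n = 1382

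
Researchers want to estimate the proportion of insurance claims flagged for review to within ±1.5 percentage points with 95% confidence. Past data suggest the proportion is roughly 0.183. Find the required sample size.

For a proportion with margin E = 0.015 at 95% confidence, z = 1.960.
n = p̂(1−p̂)(z/E)² = 0.183 × 0.817 × (1.960/0.015)² = 2552.72
Round up: n = 2553.

2553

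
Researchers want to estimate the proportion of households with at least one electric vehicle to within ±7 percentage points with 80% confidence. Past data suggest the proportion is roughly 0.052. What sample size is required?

17

For a proportion with margin E = 0.07 at 80% confidence, z = 1.282.
n = p̂(1−p̂)(z/E)² = 0.052 × 0.948 × (1.282/0.07)² = 16.53
Round up: n = 17.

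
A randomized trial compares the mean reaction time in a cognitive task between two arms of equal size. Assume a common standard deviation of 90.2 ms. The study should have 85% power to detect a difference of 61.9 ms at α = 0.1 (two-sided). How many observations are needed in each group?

31 per group

For two equal groups, n per group = 2·((z_{α/2} + z_β)·σ/δ)².
z_{α/2} = 1.645; z_β = 1.036 (power 85%).
n = 2 × (2.681 × 90.2 / 61.9)² = 2 × 15.26 = 30.52
Round up: n = 31 per group.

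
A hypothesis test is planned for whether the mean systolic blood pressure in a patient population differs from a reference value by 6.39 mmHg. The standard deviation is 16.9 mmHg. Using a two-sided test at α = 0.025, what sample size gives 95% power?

106

For a one-sample z-test, n = ((z_{α/2} + z_β)·σ/δ)².
z_{α/2} = 2.241 (two-sided α = 0.025); z_β = 1.645 (power 95% → β = 0.05).
n = (3.886 × 16.9 / 6.39)² = 105.63
Round up: n = 106.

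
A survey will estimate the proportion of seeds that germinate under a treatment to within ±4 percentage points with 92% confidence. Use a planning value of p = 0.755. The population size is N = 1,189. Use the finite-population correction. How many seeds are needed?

For a proportion with margin E = 0.04 at 92% confidence, z = 1.751.
n = p̂(1−p̂)(z/E)² = 0.755 × 0.245 × (1.751/0.04)² = 354.46 — call this n₀.
Finite-population correction with N = 1,189: n = n₀ / (1 + (n₀−1)/N) = 354.46 / 1.297 = 273.29
Round up: n = 274.

274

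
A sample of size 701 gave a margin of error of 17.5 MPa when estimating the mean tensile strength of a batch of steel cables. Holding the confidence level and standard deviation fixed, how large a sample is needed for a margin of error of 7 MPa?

Margin of error scales as 1/√n, so n₂ = n₁·(E₁/E₂)².
n₂ = 701 × (17.5/7)² = 701 × 6.25 = 4381.25
Round up: n₂ = 4382.

4382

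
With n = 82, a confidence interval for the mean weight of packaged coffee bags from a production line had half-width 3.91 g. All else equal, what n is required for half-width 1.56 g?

Margin of error scales as 1/√n, so n₂ = n₁·(E₁/E₂)².
n₂ = 82 × (3.91/1.56)² = 82 × 6.282 = 515.12
Round up: n₂ = 516.

516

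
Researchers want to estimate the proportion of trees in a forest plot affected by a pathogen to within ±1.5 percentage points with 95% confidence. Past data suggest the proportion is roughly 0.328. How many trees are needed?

For a proportion with margin E = 0.015 at 95% confidence, z = 1.960.
n = p̂(1−p̂)(z/E)² = 0.328 × 0.672 × (1.960/0.015)² = 3763.33
Round up: n = 3764.

n = 3764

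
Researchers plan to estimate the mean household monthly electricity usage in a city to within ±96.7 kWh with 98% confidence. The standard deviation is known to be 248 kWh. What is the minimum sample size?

36

For a mean, the margin of error is E = z·σ/√n, so n = (zσ/E)².
At 98% confidence, z = 2.326.
n = (2.326 × 248 / 96.7)² = 35.59
Round up: n = 36.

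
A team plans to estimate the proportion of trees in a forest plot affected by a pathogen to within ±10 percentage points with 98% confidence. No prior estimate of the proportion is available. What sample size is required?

136

For a proportion with margin E = 0.1 at 98% confidence, z = 2.326.
With no prior estimate, use p = 0.5, which maximizes p(1−p) at 0.25.
n = 0.25 × (z/E)² = 0.25 × (2.326/0.1)² = 135.26
Round up: n = 136.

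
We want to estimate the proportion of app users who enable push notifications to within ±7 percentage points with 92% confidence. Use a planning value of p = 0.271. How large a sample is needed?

For a proportion with margin E = 0.07 at 92% confidence, z = 1.751.
n = p̂(1−p̂)(z/E)² = 0.271 × 0.729 × (1.751/0.07)² = 123.62
Round up: n = 124.

124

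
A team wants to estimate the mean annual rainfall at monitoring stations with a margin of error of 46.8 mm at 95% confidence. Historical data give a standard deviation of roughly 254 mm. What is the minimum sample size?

114

For a mean, the margin of error is E = z·σ/√n, so n = (zσ/E)².
At 95% confidence, z = 1.960.
n = (1.960 × 254 / 46.8)² = 113.16
Round up: n = 114.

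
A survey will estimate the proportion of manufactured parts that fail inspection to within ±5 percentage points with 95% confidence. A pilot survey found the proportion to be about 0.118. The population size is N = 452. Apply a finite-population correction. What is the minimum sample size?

For a proportion with margin E = 0.05 at 95% confidence, z = 1.960.
n = p̂(1−p̂)(z/E)² = 0.118 × 0.882 × (1.960/0.05)² = 159.93 — call this n₀.
Finite-population correction with N = 452: n = n₀ / (1 + (n₀−1)/N) = 159.93 / 1.352 = 118.29
Round up: n = 119.

119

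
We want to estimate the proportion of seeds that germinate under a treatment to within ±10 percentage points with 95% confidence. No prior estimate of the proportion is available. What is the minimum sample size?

For a proportion with margin E = 0.1 at 95% confidence, z = 1.960.
With no prior estimate, use p = 0.5, which maximizes p(1−p) at 0.25.
n = 0.25 × (z/E)² = 0.25 × (1.960/0.1)² = 96.04
Round up: n = 97.

n = 97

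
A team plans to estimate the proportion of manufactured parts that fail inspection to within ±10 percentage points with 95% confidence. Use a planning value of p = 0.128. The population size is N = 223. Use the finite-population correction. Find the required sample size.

For a proportion with margin E = 0.1 at 95% confidence, z = 1.960.
n = p̂(1−p̂)(z/E)² = 0.128 × 0.872 × (1.960/0.1)² = 42.88 — call this n₀.
Finite-population correction with N = 223: n = n₀ / (1 + (n₀−1)/N) = 42.88 / 1.188 = 36.09
Round up: n = 37.

37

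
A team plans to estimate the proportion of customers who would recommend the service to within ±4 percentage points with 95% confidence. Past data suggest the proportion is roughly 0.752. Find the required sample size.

448

For a proportion with margin E = 0.04 at 95% confidence, z = 1.960.
n = p̂(1−p̂)(z/E)² = 0.752 × 0.248 × (1.960/0.04)² = 447.78
Round up: n = 448.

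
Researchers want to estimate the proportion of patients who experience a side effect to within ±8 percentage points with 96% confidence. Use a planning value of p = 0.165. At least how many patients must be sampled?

For a proportion with margin E = 0.08 at 96% confidence, z = 2.054.
n = p̂(1−p̂)(z/E)² = 0.165 × 0.835 × (2.054/0.08)² = 90.82
Round up: n = 91.

91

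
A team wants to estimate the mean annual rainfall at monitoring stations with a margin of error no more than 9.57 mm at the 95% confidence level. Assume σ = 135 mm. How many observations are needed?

For a mean, the margin of error is E = z·σ/√n, so n = (zσ/E)².
At 95% confidence, z = 1.960.
n = (1.960 × 135 / 9.57)² = 764.46
Round up: n = 765.

765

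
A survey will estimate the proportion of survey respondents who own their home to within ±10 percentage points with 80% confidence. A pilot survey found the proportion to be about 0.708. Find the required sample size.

For a proportion with margin E = 0.1 at 80% confidence, z = 1.282.
n = p̂(1−p̂)(z/E)² = 0.708 × 0.292 × (1.282/0.1)² = 33.98
Round up: n = 34.

34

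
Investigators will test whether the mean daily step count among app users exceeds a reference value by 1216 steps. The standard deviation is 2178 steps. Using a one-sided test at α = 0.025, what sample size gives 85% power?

n = 29

For a one-sample z-test, n = ((z_α + z_β)·σ/δ)².
z_α = 1.960 (one-sided α = 0.025); z_β = 1.036 (power 85% → β = 0.15).
n = (2.996 × 2178 / 1216)² = 28.80
Round up: n = 29.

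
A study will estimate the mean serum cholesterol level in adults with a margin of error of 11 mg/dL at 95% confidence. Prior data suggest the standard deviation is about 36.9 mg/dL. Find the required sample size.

44

For a mean, the margin of error is E = z·σ/√n, so n = (zσ/E)².
At 95% confidence, z = 1.960.
n = (1.960 × 36.9 / 11)² = 43.23
Round up: n = 44.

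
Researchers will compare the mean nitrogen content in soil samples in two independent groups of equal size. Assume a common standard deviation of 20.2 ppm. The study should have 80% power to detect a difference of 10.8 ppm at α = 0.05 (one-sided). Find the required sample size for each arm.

For two equal groups, n per group = 2·((z_α + z_β)·σ/δ)².
z_α = 1.645; z_β = 0.842 (power 80%).
n = 2 × (2.487 × 20.2 / 10.8)² = 2 × 21.64 = 43.28
Round up: n = 44 per group.

44 per group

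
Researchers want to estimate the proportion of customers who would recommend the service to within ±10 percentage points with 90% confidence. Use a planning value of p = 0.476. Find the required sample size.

68

For a proportion with margin E = 0.1 at 90% confidence, z = 1.645.
n = p̂(1−p̂)(z/E)² = 0.476 × 0.524 × (1.645/0.1)² = 67.49
Round up: n = 68.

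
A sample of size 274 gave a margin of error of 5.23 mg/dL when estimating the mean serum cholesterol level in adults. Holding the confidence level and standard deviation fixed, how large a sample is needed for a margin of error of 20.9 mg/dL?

n = 18

Margin of error scales as 1/√n, so n₂ = n₁·(E₁/E₂)².
n₂ = 274 × (5.23/20.9)² = 274 × 0.06262 = 17.16
Round up: n₂ = 18.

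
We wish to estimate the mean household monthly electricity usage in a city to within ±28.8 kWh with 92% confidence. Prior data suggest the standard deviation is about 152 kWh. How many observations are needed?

For a mean, the margin of error is E = z·σ/√n, so n = (zσ/E)².
At 92% confidence, z = 1.751.
n = (1.751 × 152 / 28.8)² = 85.40
Round up: n = 86.

86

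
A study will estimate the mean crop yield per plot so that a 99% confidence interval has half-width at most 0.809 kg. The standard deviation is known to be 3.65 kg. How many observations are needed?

n = 136

For a mean, the margin of error is E = z·σ/√n, so n = (zσ/E)².
At 99% confidence, z = 2.576.
n = (2.576 × 3.65 / 0.809)² = 135.08
Round up: n = 136.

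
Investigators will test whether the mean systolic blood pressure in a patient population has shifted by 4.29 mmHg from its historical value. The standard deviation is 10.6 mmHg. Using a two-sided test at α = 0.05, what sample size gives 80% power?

For a one-sample z-test, n = ((z_{α/2} + z_β)·σ/δ)².
z_{α/2} = 1.960 (two-sided α = 0.05); z_β = 0.842 (power 80% → β = 0.2).
n = (2.802 × 10.6 / 4.29)² = 47.93
Round up: n = 48.

48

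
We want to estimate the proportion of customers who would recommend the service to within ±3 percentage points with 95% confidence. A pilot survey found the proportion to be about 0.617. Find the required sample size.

For a proportion with margin E = 0.03 at 95% confidence, z = 1.960.
n = p̂(1−p̂)(z/E)² = 0.617 × 0.383 × (1.960/0.03)² = 1008.68
Round up: n = 1009.

1009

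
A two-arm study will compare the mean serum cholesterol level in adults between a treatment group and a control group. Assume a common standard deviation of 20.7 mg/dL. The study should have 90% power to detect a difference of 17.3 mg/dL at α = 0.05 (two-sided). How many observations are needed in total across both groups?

For two equal groups, n per group = 2·((z_{α/2} + z_β)·σ/δ)².
z_{α/2} = 1.960; z_β = 1.282 (power 90%).
n = 2 × (3.242 × 20.7 / 17.3)² = 2 × 15.05 = 30.10
Round up: n = 31 per group.
Total across both groups: 2 × 31 = 62.

62 total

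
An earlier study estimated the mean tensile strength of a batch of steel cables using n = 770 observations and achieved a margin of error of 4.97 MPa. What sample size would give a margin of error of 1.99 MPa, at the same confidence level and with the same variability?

Margin of error scales as 1/√n, so n₂ = n₁·(E₁/E₂)².
n₂ = 770 × (4.97/1.99)² = 770 × 6.237 = 4802.49
Round up: n₂ = 4803.

n = 4803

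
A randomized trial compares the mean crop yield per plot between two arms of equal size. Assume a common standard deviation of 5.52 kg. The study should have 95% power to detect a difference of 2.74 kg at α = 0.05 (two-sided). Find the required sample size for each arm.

106 per group

For two equal groups, n per group = 2·((z_{α/2} + z_β)·σ/δ)².
z_{α/2} = 1.960; z_β = 1.645 (power 95%).
n = 2 × (3.605 × 5.52 / 2.74)² = 2 × 52.75 = 105.50
Round up: n = 106 per group.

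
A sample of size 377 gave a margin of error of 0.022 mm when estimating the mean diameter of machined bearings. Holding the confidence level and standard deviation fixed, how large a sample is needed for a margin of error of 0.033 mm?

168

Margin of error scales as 1/√n, so n₂ = n₁·(E₁/E₂)².
n₂ = 377 × (0.022/0.033)² = 377 × 0.4444 = 167.54
Round up: n₂ = 168.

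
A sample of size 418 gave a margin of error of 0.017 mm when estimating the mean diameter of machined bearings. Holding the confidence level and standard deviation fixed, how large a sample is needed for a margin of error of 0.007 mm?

Margin of error scales as 1/√n, so n₂ = n₁·(E₁/E₂)².
n₂ = 418 × (0.017/0.007)² = 418 × 5.898 = 2465.36
Round up: n₂ = 2466.

n = 2466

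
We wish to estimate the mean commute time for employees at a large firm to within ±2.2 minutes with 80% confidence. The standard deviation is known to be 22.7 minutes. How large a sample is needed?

175

For a mean, the margin of error is E = z·σ/√n, so n = (zσ/E)².
At 80% confidence, z = 1.282.
n = (1.282 × 22.7 / 2.2)² = 174.98
Round up: n = 175.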